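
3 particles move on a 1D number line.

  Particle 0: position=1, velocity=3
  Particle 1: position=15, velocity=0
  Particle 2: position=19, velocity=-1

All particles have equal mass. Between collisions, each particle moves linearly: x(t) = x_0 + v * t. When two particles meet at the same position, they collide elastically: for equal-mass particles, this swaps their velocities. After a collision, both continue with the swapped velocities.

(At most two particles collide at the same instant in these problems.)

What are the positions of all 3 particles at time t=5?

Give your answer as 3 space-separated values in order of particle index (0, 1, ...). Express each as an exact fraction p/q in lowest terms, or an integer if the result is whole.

Answer: 14 15 16

Derivation:
Collision at t=4: particles 1 and 2 swap velocities; positions: p0=13 p1=15 p2=15; velocities now: v0=3 v1=-1 v2=0
Collision at t=9/2: particles 0 and 1 swap velocities; positions: p0=29/2 p1=29/2 p2=15; velocities now: v0=-1 v1=3 v2=0
Collision at t=14/3: particles 1 and 2 swap velocities; positions: p0=43/3 p1=15 p2=15; velocities now: v0=-1 v1=0 v2=3
Advance to t=5 (no further collisions before then); velocities: v0=-1 v1=0 v2=3; positions = 14 15 16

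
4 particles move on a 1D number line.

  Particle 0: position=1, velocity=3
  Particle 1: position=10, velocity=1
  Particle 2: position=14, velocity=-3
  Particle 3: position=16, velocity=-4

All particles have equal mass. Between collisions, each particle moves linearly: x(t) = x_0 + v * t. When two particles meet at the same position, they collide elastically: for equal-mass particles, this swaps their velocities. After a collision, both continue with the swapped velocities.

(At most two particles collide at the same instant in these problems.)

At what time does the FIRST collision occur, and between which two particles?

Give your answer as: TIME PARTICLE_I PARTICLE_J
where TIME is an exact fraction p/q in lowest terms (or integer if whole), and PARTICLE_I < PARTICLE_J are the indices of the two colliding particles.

Answer: 1 1 2

Derivation:
Pair (0,1): pos 1,10 vel 3,1 -> gap=9, closing at 2/unit, collide at t=9/2
Pair (1,2): pos 10,14 vel 1,-3 -> gap=4, closing at 4/unit, collide at t=1
Pair (2,3): pos 14,16 vel -3,-4 -> gap=2, closing at 1/unit, collide at t=2
Earliest collision: t=1 between 1 and 2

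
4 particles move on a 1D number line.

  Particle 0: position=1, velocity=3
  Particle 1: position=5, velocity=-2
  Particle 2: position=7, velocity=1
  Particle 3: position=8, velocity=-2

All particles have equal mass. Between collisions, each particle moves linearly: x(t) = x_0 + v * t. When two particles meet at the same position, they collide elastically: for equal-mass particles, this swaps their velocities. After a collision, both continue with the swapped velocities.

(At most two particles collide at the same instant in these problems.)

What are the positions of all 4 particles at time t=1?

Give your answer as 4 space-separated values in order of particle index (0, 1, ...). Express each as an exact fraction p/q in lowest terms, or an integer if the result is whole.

Collision at t=1/3: particles 2 and 3 swap velocities; positions: p0=2 p1=13/3 p2=22/3 p3=22/3; velocities now: v0=3 v1=-2 v2=-2 v3=1
Collision at t=4/5: particles 0 and 1 swap velocities; positions: p0=17/5 p1=17/5 p2=32/5 p3=39/5; velocities now: v0=-2 v1=3 v2=-2 v3=1
Advance to t=1 (no further collisions before then); velocities: v0=-2 v1=3 v2=-2 v3=1; positions = 3 4 6 8

Answer: 3 4 6 8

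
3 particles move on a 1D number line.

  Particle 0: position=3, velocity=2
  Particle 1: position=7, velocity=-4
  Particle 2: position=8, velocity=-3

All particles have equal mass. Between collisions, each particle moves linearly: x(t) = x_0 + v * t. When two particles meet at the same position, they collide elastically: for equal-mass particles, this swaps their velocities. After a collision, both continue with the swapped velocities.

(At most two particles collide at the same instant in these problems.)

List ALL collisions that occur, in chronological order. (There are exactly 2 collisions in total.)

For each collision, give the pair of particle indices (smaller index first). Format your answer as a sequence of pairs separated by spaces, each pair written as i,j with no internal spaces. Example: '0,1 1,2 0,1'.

Answer: 0,1 1,2

Derivation:
Collision at t=2/3: particles 0 and 1 swap velocities; positions: p0=13/3 p1=13/3 p2=6; velocities now: v0=-4 v1=2 v2=-3
Collision at t=1: particles 1 and 2 swap velocities; positions: p0=3 p1=5 p2=5; velocities now: v0=-4 v1=-3 v2=2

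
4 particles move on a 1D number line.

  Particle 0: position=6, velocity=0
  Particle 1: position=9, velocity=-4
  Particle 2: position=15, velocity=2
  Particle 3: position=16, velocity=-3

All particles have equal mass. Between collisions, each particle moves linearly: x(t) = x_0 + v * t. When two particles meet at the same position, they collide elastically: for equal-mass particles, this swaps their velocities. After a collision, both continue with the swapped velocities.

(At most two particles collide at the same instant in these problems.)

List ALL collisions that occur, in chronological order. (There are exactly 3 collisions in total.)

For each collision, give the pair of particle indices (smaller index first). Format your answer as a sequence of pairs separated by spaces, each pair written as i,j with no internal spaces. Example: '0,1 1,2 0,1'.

Collision at t=1/5: particles 2 and 3 swap velocities; positions: p0=6 p1=41/5 p2=77/5 p3=77/5; velocities now: v0=0 v1=-4 v2=-3 v3=2
Collision at t=3/4: particles 0 and 1 swap velocities; positions: p0=6 p1=6 p2=55/4 p3=33/2; velocities now: v0=-4 v1=0 v2=-3 v3=2
Collision at t=10/3: particles 1 and 2 swap velocities; positions: p0=-13/3 p1=6 p2=6 p3=65/3; velocities now: v0=-4 v1=-3 v2=0 v3=2

Answer: 2,3 0,1 1,2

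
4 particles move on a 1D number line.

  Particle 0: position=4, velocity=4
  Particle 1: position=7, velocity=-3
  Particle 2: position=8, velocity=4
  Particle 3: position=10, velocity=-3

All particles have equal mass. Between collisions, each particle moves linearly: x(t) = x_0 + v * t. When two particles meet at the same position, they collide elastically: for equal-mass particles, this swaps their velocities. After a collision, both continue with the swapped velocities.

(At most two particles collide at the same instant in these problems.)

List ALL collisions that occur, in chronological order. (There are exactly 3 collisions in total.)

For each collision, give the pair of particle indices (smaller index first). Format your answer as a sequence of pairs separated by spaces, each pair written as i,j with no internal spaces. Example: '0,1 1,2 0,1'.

Answer: 2,3 0,1 1,2

Derivation:
Collision at t=2/7: particles 2 and 3 swap velocities; positions: p0=36/7 p1=43/7 p2=64/7 p3=64/7; velocities now: v0=4 v1=-3 v2=-3 v3=4
Collision at t=3/7: particles 0 and 1 swap velocities; positions: p0=40/7 p1=40/7 p2=61/7 p3=68/7; velocities now: v0=-3 v1=4 v2=-3 v3=4
Collision at t=6/7: particles 1 and 2 swap velocities; positions: p0=31/7 p1=52/7 p2=52/7 p3=80/7; velocities now: v0=-3 v1=-3 v2=4 v3=4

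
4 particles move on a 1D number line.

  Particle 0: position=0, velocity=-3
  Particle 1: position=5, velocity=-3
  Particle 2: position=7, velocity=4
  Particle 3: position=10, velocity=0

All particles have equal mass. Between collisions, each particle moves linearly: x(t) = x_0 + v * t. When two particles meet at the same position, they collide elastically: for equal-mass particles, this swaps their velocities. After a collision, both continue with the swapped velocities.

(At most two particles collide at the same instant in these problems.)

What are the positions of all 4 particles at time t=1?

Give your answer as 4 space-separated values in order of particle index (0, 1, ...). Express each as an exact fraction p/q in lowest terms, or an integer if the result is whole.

Answer: -3 2 10 11

Derivation:
Collision at t=3/4: particles 2 and 3 swap velocities; positions: p0=-9/4 p1=11/4 p2=10 p3=10; velocities now: v0=-3 v1=-3 v2=0 v3=4
Advance to t=1 (no further collisions before then); velocities: v0=-3 v1=-3 v2=0 v3=4; positions = -3 2 10 11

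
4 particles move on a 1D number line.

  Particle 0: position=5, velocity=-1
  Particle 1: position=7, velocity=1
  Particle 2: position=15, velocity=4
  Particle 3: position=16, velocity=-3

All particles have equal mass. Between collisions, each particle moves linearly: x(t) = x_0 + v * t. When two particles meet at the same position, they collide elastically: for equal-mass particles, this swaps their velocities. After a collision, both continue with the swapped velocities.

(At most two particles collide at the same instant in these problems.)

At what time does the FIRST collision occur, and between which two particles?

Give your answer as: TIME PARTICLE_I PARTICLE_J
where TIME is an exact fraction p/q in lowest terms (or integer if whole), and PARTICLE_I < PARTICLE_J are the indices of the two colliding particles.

Pair (0,1): pos 5,7 vel -1,1 -> not approaching (rel speed -2 <= 0)
Pair (1,2): pos 7,15 vel 1,4 -> not approaching (rel speed -3 <= 0)
Pair (2,3): pos 15,16 vel 4,-3 -> gap=1, closing at 7/unit, collide at t=1/7
Earliest collision: t=1/7 between 2 and 3

Answer: 1/7 2 3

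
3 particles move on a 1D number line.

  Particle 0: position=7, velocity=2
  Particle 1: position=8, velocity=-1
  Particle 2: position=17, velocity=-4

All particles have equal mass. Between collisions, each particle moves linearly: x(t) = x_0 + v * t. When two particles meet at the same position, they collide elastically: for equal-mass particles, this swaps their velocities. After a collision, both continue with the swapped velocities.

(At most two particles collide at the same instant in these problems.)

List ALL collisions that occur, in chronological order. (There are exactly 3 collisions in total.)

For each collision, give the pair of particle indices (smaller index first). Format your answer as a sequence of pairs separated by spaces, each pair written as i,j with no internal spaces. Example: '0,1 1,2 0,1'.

Collision at t=1/3: particles 0 and 1 swap velocities; positions: p0=23/3 p1=23/3 p2=47/3; velocities now: v0=-1 v1=2 v2=-4
Collision at t=5/3: particles 1 and 2 swap velocities; positions: p0=19/3 p1=31/3 p2=31/3; velocities now: v0=-1 v1=-4 v2=2
Collision at t=3: particles 0 and 1 swap velocities; positions: p0=5 p1=5 p2=13; velocities now: v0=-4 v1=-1 v2=2

Answer: 0,1 1,2 0,1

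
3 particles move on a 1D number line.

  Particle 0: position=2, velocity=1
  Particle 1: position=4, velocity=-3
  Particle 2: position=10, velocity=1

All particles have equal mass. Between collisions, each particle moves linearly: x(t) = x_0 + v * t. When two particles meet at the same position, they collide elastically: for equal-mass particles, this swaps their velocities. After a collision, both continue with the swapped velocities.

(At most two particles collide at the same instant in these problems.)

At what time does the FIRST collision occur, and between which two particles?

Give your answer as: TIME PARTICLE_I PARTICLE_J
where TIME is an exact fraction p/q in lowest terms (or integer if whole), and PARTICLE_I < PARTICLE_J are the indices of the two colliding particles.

Answer: 1/2 0 1

Derivation:
Pair (0,1): pos 2,4 vel 1,-3 -> gap=2, closing at 4/unit, collide at t=1/2
Pair (1,2): pos 4,10 vel -3,1 -> not approaching (rel speed -4 <= 0)
Earliest collision: t=1/2 between 0 and 1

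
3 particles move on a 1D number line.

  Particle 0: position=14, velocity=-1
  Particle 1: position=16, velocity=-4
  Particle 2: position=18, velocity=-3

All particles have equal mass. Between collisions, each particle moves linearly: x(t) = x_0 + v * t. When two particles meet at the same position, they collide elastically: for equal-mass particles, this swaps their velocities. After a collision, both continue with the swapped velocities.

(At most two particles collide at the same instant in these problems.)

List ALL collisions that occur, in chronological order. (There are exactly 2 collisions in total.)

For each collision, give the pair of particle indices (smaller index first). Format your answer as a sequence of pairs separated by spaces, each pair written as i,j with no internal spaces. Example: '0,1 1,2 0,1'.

Answer: 0,1 1,2

Derivation:
Collision at t=2/3: particles 0 and 1 swap velocities; positions: p0=40/3 p1=40/3 p2=16; velocities now: v0=-4 v1=-1 v2=-3
Collision at t=2: particles 1 and 2 swap velocities; positions: p0=8 p1=12 p2=12; velocities now: v0=-4 v1=-3 v2=-1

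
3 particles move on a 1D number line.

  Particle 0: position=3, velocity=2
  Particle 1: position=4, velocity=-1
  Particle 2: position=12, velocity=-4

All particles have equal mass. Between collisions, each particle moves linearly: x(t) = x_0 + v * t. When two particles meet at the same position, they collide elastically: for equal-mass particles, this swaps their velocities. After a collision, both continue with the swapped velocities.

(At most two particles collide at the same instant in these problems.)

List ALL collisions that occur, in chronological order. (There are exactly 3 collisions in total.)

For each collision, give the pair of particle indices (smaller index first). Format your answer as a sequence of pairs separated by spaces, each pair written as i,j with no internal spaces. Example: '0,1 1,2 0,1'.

Collision at t=1/3: particles 0 and 1 swap velocities; positions: p0=11/3 p1=11/3 p2=32/3; velocities now: v0=-1 v1=2 v2=-4
Collision at t=3/2: particles 1 and 2 swap velocities; positions: p0=5/2 p1=6 p2=6; velocities now: v0=-1 v1=-4 v2=2
Collision at t=8/3: particles 0 and 1 swap velocities; positions: p0=4/3 p1=4/3 p2=25/3; velocities now: v0=-4 v1=-1 v2=2

Answer: 0,1 1,2 0,1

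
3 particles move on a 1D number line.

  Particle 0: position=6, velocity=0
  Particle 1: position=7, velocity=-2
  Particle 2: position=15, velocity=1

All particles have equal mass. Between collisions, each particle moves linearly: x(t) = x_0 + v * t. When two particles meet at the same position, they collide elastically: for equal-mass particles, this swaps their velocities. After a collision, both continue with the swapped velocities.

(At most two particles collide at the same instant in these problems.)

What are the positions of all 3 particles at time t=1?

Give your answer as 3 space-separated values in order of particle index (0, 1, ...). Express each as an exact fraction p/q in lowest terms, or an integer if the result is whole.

Answer: 5 6 16

Derivation:
Collision at t=1/2: particles 0 and 1 swap velocities; positions: p0=6 p1=6 p2=31/2; velocities now: v0=-2 v1=0 v2=1
Advance to t=1 (no further collisions before then); velocities: v0=-2 v1=0 v2=1; positions = 5 6 16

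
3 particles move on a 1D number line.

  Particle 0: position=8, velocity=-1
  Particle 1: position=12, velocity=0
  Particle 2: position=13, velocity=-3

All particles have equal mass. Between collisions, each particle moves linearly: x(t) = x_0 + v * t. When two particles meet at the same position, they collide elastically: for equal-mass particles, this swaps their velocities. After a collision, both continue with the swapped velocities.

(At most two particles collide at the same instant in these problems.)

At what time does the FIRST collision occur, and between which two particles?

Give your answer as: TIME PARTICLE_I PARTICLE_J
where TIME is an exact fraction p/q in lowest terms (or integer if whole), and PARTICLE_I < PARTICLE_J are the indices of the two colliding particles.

Answer: 1/3 1 2

Derivation:
Pair (0,1): pos 8,12 vel -1,0 -> not approaching (rel speed -1 <= 0)
Pair (1,2): pos 12,13 vel 0,-3 -> gap=1, closing at 3/unit, collide at t=1/3
Earliest collision: t=1/3 between 1 and 2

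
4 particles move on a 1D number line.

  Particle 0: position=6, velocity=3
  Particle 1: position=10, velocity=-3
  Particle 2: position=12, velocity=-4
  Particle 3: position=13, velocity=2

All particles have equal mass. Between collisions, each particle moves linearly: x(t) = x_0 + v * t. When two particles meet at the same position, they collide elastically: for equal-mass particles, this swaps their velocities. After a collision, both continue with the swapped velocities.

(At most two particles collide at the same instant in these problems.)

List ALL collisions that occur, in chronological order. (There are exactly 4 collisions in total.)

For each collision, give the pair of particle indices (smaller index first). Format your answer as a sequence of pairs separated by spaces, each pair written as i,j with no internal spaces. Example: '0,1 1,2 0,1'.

Answer: 0,1 1,2 0,1 2,3

Derivation:
Collision at t=2/3: particles 0 and 1 swap velocities; positions: p0=8 p1=8 p2=28/3 p3=43/3; velocities now: v0=-3 v1=3 v2=-4 v3=2
Collision at t=6/7: particles 1 and 2 swap velocities; positions: p0=52/7 p1=60/7 p2=60/7 p3=103/7; velocities now: v0=-3 v1=-4 v2=3 v3=2
Collision at t=2: particles 0 and 1 swap velocities; positions: p0=4 p1=4 p2=12 p3=17; velocities now: v0=-4 v1=-3 v2=3 v3=2
Collision at t=7: particles 2 and 3 swap velocities; positions: p0=-16 p1=-11 p2=27 p3=27; velocities now: v0=-4 v1=-3 v2=2 v3=3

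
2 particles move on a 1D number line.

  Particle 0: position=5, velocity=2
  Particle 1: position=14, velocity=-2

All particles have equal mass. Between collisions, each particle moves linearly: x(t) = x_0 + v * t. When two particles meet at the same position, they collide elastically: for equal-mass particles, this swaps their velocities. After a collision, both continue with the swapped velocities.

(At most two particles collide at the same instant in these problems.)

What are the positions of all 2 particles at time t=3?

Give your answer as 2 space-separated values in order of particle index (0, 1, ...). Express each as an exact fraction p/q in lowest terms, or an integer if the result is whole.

Collision at t=9/4: particles 0 and 1 swap velocities; positions: p0=19/2 p1=19/2; velocities now: v0=-2 v1=2
Advance to t=3 (no further collisions before then); velocities: v0=-2 v1=2; positions = 8 11

Answer: 8 11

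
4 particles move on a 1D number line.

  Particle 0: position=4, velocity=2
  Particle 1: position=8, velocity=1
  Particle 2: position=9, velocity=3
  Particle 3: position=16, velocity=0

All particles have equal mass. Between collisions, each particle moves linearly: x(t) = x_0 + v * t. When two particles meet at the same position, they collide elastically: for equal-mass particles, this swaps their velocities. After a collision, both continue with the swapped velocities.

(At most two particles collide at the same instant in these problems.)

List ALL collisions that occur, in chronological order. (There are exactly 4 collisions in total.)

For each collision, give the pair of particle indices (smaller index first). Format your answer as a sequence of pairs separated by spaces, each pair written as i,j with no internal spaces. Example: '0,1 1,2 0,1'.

Answer: 2,3 0,1 1,2 0,1

Derivation:
Collision at t=7/3: particles 2 and 3 swap velocities; positions: p0=26/3 p1=31/3 p2=16 p3=16; velocities now: v0=2 v1=1 v2=0 v3=3
Collision at t=4: particles 0 and 1 swap velocities; positions: p0=12 p1=12 p2=16 p3=21; velocities now: v0=1 v1=2 v2=0 v3=3
Collision at t=6: particles 1 and 2 swap velocities; positions: p0=14 p1=16 p2=16 p3=27; velocities now: v0=1 v1=0 v2=2 v3=3
Collision at t=8: particles 0 and 1 swap velocities; positions: p0=16 p1=16 p2=20 p3=33; velocities now: v0=0 v1=1 v2=2 v3=3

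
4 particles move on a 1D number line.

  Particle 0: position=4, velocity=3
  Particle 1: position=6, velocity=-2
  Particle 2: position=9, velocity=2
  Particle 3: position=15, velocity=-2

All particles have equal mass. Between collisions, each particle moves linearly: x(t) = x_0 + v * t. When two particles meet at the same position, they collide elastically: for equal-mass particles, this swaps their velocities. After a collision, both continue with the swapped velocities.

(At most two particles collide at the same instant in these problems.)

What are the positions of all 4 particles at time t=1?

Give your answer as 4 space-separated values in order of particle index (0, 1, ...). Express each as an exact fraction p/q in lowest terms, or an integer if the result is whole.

Collision at t=2/5: particles 0 and 1 swap velocities; positions: p0=26/5 p1=26/5 p2=49/5 p3=71/5; velocities now: v0=-2 v1=3 v2=2 v3=-2
Advance to t=1 (no further collisions before then); velocities: v0=-2 v1=3 v2=2 v3=-2; positions = 4 7 11 13

Answer: 4 7 11 13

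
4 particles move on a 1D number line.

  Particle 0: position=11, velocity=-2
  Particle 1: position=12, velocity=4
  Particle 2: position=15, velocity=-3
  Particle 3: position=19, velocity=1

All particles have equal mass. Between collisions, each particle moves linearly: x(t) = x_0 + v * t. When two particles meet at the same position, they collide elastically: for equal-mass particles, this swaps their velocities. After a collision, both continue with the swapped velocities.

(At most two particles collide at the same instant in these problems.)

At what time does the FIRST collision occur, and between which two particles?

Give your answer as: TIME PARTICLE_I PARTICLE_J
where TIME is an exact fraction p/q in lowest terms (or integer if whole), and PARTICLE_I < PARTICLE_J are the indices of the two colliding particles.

Pair (0,1): pos 11,12 vel -2,4 -> not approaching (rel speed -6 <= 0)
Pair (1,2): pos 12,15 vel 4,-3 -> gap=3, closing at 7/unit, collide at t=3/7
Pair (2,3): pos 15,19 vel -3,1 -> not approaching (rel speed -4 <= 0)
Earliest collision: t=3/7 between 1 and 2

Answer: 3/7 1 2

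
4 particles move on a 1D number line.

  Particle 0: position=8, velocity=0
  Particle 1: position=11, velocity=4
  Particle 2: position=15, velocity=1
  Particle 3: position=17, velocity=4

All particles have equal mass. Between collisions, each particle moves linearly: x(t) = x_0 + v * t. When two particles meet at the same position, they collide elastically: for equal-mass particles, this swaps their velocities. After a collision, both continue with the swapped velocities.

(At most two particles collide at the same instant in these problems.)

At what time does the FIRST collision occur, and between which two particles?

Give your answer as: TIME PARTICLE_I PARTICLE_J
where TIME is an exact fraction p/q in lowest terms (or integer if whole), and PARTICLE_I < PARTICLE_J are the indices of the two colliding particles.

Pair (0,1): pos 8,11 vel 0,4 -> not approaching (rel speed -4 <= 0)
Pair (1,2): pos 11,15 vel 4,1 -> gap=4, closing at 3/unit, collide at t=4/3
Pair (2,3): pos 15,17 vel 1,4 -> not approaching (rel speed -3 <= 0)
Earliest collision: t=4/3 between 1 and 2

Answer: 4/3 1 2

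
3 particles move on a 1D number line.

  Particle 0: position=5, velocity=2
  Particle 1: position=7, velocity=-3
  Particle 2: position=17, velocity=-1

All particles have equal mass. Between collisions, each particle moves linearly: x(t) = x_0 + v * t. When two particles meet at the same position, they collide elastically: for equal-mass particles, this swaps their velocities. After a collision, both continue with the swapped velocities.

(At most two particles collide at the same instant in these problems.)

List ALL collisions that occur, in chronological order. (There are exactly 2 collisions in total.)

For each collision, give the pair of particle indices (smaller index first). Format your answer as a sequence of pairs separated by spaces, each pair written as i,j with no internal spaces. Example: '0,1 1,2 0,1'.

Answer: 0,1 1,2

Derivation:
Collision at t=2/5: particles 0 and 1 swap velocities; positions: p0=29/5 p1=29/5 p2=83/5; velocities now: v0=-3 v1=2 v2=-1
Collision at t=4: particles 1 and 2 swap velocities; positions: p0=-5 p1=13 p2=13; velocities now: v0=-3 v1=-1 v2=2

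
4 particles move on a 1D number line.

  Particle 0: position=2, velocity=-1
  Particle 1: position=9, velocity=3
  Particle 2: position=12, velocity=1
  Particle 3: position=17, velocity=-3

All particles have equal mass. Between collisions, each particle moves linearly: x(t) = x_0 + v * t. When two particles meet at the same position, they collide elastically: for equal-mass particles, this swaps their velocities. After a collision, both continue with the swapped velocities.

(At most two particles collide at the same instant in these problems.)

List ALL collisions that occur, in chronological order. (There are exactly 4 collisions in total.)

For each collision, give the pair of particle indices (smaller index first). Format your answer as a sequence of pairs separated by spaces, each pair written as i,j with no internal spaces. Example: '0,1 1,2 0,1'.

Answer: 2,3 1,2 2,3 0,1

Derivation:
Collision at t=5/4: particles 2 and 3 swap velocities; positions: p0=3/4 p1=51/4 p2=53/4 p3=53/4; velocities now: v0=-1 v1=3 v2=-3 v3=1
Collision at t=4/3: particles 1 and 2 swap velocities; positions: p0=2/3 p1=13 p2=13 p3=40/3; velocities now: v0=-1 v1=-3 v2=3 v3=1
Collision at t=3/2: particles 2 and 3 swap velocities; positions: p0=1/2 p1=25/2 p2=27/2 p3=27/2; velocities now: v0=-1 v1=-3 v2=1 v3=3
Collision at t=15/2: particles 0 and 1 swap velocities; positions: p0=-11/2 p1=-11/2 p2=39/2 p3=63/2; velocities now: v0=-3 v1=-1 v2=1 v3=3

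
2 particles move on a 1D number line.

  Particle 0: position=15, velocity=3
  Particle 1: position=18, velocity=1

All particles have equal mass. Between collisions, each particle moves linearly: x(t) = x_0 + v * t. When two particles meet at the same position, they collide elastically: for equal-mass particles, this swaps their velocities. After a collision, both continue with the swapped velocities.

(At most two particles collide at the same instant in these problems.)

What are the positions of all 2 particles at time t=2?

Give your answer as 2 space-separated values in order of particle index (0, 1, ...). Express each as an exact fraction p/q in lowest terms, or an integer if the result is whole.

Collision at t=3/2: particles 0 and 1 swap velocities; positions: p0=39/2 p1=39/2; velocities now: v0=1 v1=3
Advance to t=2 (no further collisions before then); velocities: v0=1 v1=3; positions = 20 21

Answer: 20 21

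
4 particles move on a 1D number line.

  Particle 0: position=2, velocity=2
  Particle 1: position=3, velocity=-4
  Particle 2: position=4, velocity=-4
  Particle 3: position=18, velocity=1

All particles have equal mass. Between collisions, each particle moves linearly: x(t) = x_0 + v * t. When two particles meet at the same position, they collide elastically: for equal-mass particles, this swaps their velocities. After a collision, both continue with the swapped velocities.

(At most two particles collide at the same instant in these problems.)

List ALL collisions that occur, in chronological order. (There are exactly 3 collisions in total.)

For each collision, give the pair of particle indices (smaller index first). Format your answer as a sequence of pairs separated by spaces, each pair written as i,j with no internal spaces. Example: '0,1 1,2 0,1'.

Collision at t=1/6: particles 0 and 1 swap velocities; positions: p0=7/3 p1=7/3 p2=10/3 p3=109/6; velocities now: v0=-4 v1=2 v2=-4 v3=1
Collision at t=1/3: particles 1 and 2 swap velocities; positions: p0=5/3 p1=8/3 p2=8/3 p3=55/3; velocities now: v0=-4 v1=-4 v2=2 v3=1
Collision at t=16: particles 2 and 3 swap velocities; positions: p0=-61 p1=-60 p2=34 p3=34; velocities now: v0=-4 v1=-4 v2=1 v3=2

Answer: 0,1 1,2 2,3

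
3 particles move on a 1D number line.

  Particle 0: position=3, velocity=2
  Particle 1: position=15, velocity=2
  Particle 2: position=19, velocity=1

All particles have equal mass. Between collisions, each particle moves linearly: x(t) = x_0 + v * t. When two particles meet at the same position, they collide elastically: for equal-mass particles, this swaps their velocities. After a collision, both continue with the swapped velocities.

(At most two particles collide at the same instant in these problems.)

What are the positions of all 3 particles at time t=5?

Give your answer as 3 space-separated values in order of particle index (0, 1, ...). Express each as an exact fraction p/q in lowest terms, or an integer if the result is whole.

Collision at t=4: particles 1 and 2 swap velocities; positions: p0=11 p1=23 p2=23; velocities now: v0=2 v1=1 v2=2
Advance to t=5 (no further collisions before then); velocities: v0=2 v1=1 v2=2; positions = 13 24 25

Answer: 13 24 25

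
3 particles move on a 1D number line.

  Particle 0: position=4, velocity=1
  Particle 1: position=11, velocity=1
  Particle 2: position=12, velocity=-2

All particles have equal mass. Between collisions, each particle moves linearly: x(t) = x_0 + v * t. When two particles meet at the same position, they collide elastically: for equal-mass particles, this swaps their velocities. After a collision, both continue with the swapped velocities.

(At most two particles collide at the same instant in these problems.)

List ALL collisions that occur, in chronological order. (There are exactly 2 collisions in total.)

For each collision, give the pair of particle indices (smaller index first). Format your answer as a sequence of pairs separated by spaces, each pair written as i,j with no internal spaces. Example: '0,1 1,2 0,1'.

Answer: 1,2 0,1

Derivation:
Collision at t=1/3: particles 1 and 2 swap velocities; positions: p0=13/3 p1=34/3 p2=34/3; velocities now: v0=1 v1=-2 v2=1
Collision at t=8/3: particles 0 and 1 swap velocities; positions: p0=20/3 p1=20/3 p2=41/3; velocities now: v0=-2 v1=1 v2=1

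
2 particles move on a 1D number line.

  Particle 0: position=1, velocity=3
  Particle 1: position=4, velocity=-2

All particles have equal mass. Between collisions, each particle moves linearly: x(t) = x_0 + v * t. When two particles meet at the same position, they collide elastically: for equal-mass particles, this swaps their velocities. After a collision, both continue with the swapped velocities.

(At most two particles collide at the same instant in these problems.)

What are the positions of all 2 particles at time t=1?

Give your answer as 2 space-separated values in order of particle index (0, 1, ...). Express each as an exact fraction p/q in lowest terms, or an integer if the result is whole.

Answer: 2 4

Derivation:
Collision at t=3/5: particles 0 and 1 swap velocities; positions: p0=14/5 p1=14/5; velocities now: v0=-2 v1=3
Advance to t=1 (no further collisions before then); velocities: v0=-2 v1=3; positions = 2 4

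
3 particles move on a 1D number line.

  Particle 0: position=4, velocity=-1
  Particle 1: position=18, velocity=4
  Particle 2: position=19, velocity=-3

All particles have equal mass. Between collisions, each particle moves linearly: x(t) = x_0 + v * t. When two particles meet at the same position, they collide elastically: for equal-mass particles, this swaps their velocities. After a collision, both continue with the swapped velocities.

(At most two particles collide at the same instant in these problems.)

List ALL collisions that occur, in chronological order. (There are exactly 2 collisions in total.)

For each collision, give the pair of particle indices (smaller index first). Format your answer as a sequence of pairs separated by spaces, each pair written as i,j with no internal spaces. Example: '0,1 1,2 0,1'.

Collision at t=1/7: particles 1 and 2 swap velocities; positions: p0=27/7 p1=130/7 p2=130/7; velocities now: v0=-1 v1=-3 v2=4
Collision at t=15/2: particles 0 and 1 swap velocities; positions: p0=-7/2 p1=-7/2 p2=48; velocities now: v0=-3 v1=-1 v2=4

Answer: 1,2 0,1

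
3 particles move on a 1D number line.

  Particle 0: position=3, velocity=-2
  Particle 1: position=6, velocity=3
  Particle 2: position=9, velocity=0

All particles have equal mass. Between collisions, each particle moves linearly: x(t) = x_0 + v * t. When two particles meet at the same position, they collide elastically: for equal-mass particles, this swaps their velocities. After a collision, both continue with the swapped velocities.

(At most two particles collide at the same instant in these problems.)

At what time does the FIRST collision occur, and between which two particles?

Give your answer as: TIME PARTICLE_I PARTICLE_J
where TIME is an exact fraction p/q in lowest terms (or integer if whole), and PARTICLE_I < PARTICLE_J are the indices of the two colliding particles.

Answer: 1 1 2

Derivation:
Pair (0,1): pos 3,6 vel -2,3 -> not approaching (rel speed -5 <= 0)
Pair (1,2): pos 6,9 vel 3,0 -> gap=3, closing at 3/unit, collide at t=1
Earliest collision: t=1 between 1 and 2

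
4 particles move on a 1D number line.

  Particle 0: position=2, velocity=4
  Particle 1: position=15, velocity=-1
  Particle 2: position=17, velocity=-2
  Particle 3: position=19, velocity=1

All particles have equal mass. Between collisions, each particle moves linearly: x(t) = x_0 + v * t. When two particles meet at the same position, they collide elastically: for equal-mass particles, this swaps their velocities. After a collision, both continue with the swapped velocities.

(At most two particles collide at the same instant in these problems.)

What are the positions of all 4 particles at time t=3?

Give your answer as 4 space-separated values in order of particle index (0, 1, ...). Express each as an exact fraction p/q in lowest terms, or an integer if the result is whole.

Answer: 11 12 14 22

Derivation:
Collision at t=2: particles 1 and 2 swap velocities; positions: p0=10 p1=13 p2=13 p3=21; velocities now: v0=4 v1=-2 v2=-1 v3=1
Collision at t=5/2: particles 0 and 1 swap velocities; positions: p0=12 p1=12 p2=25/2 p3=43/2; velocities now: v0=-2 v1=4 v2=-1 v3=1
Collision at t=13/5: particles 1 and 2 swap velocities; positions: p0=59/5 p1=62/5 p2=62/5 p3=108/5; velocities now: v0=-2 v1=-1 v2=4 v3=1
Advance to t=3 (no further collisions before then); velocities: v0=-2 v1=-1 v2=4 v3=1; positions = 11 12 14 22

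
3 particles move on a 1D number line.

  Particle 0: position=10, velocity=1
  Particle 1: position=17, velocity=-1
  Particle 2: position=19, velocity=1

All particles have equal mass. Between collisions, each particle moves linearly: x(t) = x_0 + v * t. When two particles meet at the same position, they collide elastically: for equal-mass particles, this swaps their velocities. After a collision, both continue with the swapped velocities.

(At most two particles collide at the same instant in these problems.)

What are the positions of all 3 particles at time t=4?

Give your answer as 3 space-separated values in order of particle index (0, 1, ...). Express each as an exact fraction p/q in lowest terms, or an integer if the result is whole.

Collision at t=7/2: particles 0 and 1 swap velocities; positions: p0=27/2 p1=27/2 p2=45/2; velocities now: v0=-1 v1=1 v2=1
Advance to t=4 (no further collisions before then); velocities: v0=-1 v1=1 v2=1; positions = 13 14 23

Answer: 13 14 23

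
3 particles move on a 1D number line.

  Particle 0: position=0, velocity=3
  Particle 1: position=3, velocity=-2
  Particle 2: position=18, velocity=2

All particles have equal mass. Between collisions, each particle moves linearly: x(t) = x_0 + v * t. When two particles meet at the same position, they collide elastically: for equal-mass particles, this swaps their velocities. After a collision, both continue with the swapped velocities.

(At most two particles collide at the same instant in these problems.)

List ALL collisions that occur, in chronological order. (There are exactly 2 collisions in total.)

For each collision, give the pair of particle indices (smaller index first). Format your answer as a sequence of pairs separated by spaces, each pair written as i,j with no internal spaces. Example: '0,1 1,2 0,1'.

Answer: 0,1 1,2

Derivation:
Collision at t=3/5: particles 0 and 1 swap velocities; positions: p0=9/5 p1=9/5 p2=96/5; velocities now: v0=-2 v1=3 v2=2
Collision at t=18: particles 1 and 2 swap velocities; positions: p0=-33 p1=54 p2=54; velocities now: v0=-2 v1=2 v2=3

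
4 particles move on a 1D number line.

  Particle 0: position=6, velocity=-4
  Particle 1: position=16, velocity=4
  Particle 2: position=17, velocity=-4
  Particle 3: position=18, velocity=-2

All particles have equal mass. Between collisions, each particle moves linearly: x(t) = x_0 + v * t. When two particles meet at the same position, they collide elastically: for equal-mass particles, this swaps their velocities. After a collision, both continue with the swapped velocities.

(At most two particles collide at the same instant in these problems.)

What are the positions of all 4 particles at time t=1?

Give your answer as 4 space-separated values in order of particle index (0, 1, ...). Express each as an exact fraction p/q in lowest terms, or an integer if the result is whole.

Collision at t=1/8: particles 1 and 2 swap velocities; positions: p0=11/2 p1=33/2 p2=33/2 p3=71/4; velocities now: v0=-4 v1=-4 v2=4 v3=-2
Collision at t=1/3: particles 2 and 3 swap velocities; positions: p0=14/3 p1=47/3 p2=52/3 p3=52/3; velocities now: v0=-4 v1=-4 v2=-2 v3=4
Advance to t=1 (no further collisions before then); velocities: v0=-4 v1=-4 v2=-2 v3=4; positions = 2 13 16 20

Answer: 2 13 16 20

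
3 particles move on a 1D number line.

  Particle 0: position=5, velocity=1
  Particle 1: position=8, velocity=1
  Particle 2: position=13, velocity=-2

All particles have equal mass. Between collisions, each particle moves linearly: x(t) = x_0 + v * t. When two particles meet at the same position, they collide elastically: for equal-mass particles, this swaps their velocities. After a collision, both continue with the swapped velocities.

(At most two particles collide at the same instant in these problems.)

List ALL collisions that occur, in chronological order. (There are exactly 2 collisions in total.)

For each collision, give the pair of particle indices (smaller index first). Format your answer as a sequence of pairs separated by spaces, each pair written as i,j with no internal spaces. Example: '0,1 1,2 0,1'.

Answer: 1,2 0,1

Derivation:
Collision at t=5/3: particles 1 and 2 swap velocities; positions: p0=20/3 p1=29/3 p2=29/3; velocities now: v0=1 v1=-2 v2=1
Collision at t=8/3: particles 0 and 1 swap velocities; positions: p0=23/3 p1=23/3 p2=32/3; velocities now: v0=-2 v1=1 v2=1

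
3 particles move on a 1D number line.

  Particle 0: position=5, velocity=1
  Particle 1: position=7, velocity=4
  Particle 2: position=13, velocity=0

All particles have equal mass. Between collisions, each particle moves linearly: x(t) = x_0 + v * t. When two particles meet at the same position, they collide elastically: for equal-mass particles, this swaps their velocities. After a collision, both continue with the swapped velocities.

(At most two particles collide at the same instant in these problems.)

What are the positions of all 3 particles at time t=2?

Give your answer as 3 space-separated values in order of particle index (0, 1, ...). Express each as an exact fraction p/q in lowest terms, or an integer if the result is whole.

Answer: 7 13 15

Derivation:
Collision at t=3/2: particles 1 and 2 swap velocities; positions: p0=13/2 p1=13 p2=13; velocities now: v0=1 v1=0 v2=4
Advance to t=2 (no further collisions before then); velocities: v0=1 v1=0 v2=4; positions = 7 13 15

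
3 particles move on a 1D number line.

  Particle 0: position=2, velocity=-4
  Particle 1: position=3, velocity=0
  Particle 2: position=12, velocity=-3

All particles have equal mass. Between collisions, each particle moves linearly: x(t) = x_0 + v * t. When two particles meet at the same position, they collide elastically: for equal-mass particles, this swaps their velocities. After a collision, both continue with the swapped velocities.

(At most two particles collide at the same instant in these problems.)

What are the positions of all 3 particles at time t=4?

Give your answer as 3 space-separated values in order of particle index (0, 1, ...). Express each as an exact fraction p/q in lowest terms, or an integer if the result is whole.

Answer: -14 0 3

Derivation:
Collision at t=3: particles 1 and 2 swap velocities; positions: p0=-10 p1=3 p2=3; velocities now: v0=-4 v1=-3 v2=0
Advance to t=4 (no further collisions before then); velocities: v0=-4 v1=-3 v2=0; positions = -14 0 3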